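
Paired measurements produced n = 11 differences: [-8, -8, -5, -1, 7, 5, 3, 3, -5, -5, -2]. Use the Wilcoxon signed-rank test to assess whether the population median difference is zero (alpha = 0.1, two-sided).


Step 1: Drop any zero differences (none here) and take |d_i|.
|d| = [8, 8, 5, 1, 7, 5, 3, 3, 5, 5, 2]
Step 2: Midrank |d_i| (ties get averaged ranks).
ranks: |8|->10.5, |8|->10.5, |5|->6.5, |1|->1, |7|->9, |5|->6.5, |3|->3.5, |3|->3.5, |5|->6.5, |5|->6.5, |2|->2
Step 3: Attach original signs; sum ranks with positive sign and with negative sign.
W+ = 9 + 6.5 + 3.5 + 3.5 = 22.5
W- = 10.5 + 10.5 + 6.5 + 1 + 6.5 + 6.5 + 2 = 43.5
(Check: W+ + W- = 66 should equal n(n+1)/2 = 66.)
Step 4: Test statistic W = min(W+, W-) = 22.5.
Step 5: Ties in |d|, so use the tie-corrected normal approximation.
        E[W] = n(n+1)/4 = 11*12/4 = 33.
        Tie groups: |d|=3 (t=2), |d|=5 (t=4), |d|=8 (t=2); sum(t^3 - t) = 72.
        Var[W] = n(n+1)(2n+1)/24 - sum(t^3-t)/48 = 3036/24 - 72/48 = 125.
        z = (W - E[W]) / sqrt(Var[W]) = (22.5 - 33) / 11.1803 = -0.9391.
        Two-sided p = 2*Phi(z) = 0.347654.
Step 6: alpha = 0.1. fail to reject H0.

W+ = 22.5, W- = 43.5, W = min = 22.5, p = 0.347654, fail to reject H0.


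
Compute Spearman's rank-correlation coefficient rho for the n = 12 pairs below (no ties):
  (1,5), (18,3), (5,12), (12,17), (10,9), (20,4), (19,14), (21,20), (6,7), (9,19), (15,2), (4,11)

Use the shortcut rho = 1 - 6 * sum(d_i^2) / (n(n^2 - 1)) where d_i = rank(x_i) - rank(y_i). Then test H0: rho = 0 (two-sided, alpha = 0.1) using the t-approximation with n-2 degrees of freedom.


Step 1: Rank x and y separately (midranks; no ties here).
rank(x): 1->1, 18->9, 5->3, 12->7, 10->6, 20->11, 19->10, 21->12, 6->4, 9->5, 15->8, 4->2
rank(y): 5->4, 3->2, 12->8, 17->10, 9->6, 4->3, 14->9, 20->12, 7->5, 19->11, 2->1, 11->7
Step 2: d_i = R_x(i) - R_y(i); compute d_i^2.
  (1-4)^2=9, (9-2)^2=49, (3-8)^2=25, (7-10)^2=9, (6-6)^2=0, (11-3)^2=64, (10-9)^2=1, (12-12)^2=0, (4-5)^2=1, (5-11)^2=36, (8-1)^2=49, (2-7)^2=25
sum(d^2) = 268.
Step 3: rho = 1 - 6*268 / (12*(12^2 - 1)) = 1 - 1608/1716 = 0.062937.
Step 4: Under H0, t = rho * sqrt((n-2)/(1-rho^2)) = 0.1994 ~ t(10).
Step 5: Two-sided p-value from the t-distribution with 10 df = 0.845931.
Step 6: alpha = 0.1. fail to reject H0.

rho = 0.0629, p = 0.845931, fail to reject H0 at alpha = 0.1.


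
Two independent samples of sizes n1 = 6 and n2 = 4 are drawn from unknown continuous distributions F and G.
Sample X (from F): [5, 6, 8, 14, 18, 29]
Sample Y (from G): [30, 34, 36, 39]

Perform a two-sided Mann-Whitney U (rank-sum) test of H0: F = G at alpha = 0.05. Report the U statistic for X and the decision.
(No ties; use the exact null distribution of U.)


Step 1: Combine and sort all 10 observations; assign midranks.
sorted (value, group): (5,X), (6,X), (8,X), (14,X), (18,X), (29,X), (30,Y), (34,Y), (36,Y), (39,Y)
ranks: 5->1, 6->2, 8->3, 14->4, 18->5, 29->6, 30->7, 34->8, 36->9, 39->10
Step 2: Rank sum for X: R1 = 1 + 2 + 3 + 4 + 5 + 6 = 21.
Step 3: U_X = R1 - n1(n1+1)/2 = 21 - 6*7/2 = 21 - 21 = 0.
       U_Y = n1*n2 - U_X = 24 - 0 = 24.
Step 4: No ties, so the exact null distribution of U (based on enumerating the C(10,6) = 210 equally likely rank assignments) gives the two-sided p-value.
Step 5: p-value = 0.009524; compare to alpha = 0.05. reject H0.

U_X = 0, p = 0.009524, reject H0 at alpha = 0.05.


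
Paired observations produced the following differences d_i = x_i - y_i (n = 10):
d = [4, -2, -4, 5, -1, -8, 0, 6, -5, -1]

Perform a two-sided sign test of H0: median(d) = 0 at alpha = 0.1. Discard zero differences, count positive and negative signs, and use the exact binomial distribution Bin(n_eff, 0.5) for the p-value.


Step 1: Discard zero differences. Original n = 10; n_eff = number of nonzero differences = 9.
Nonzero differences (with sign): +4, -2, -4, +5, -1, -8, +6, -5, -1
Step 2: Count signs: positive = 3, negative = 6.
Step 3: Under H0: P(positive) = 0.5, so the number of positives S ~ Bin(9, 0.5).
Step 4: Two-sided exact p-value = sum of Bin(9,0.5) probabilities at or below the observed probability = 0.507812.
Step 5: alpha = 0.1. fail to reject H0.

n_eff = 9, pos = 3, neg = 6, p = 0.507812, fail to reject H0.


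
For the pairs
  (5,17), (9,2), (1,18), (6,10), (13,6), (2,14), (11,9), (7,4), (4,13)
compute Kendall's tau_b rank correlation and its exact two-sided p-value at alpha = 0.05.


Step 1: Enumerate the 36 unordered pairs (i,j) with i<j and classify each by sign(x_j-x_i) * sign(y_j-y_i).
  (1,2):dx=+4,dy=-15->D; (1,3):dx=-4,dy=+1->D; (1,4):dx=+1,dy=-7->D; (1,5):dx=+8,dy=-11->D
  (1,6):dx=-3,dy=-3->C; (1,7):dx=+6,dy=-8->D; (1,8):dx=+2,dy=-13->D; (1,9):dx=-1,dy=-4->C
  (2,3):dx=-8,dy=+16->D; (2,4):dx=-3,dy=+8->D; (2,5):dx=+4,dy=+4->C; (2,6):dx=-7,dy=+12->D
  (2,7):dx=+2,dy=+7->C; (2,8):dx=-2,dy=+2->D; (2,9):dx=-5,dy=+11->D; (3,4):dx=+5,dy=-8->D
  (3,5):dx=+12,dy=-12->D; (3,6):dx=+1,dy=-4->D; (3,7):dx=+10,dy=-9->D; (3,8):dx=+6,dy=-14->D
  (3,9):dx=+3,dy=-5->D; (4,5):dx=+7,dy=-4->D; (4,6):dx=-4,dy=+4->D; (4,7):dx=+5,dy=-1->D
  (4,8):dx=+1,dy=-6->D; (4,9):dx=-2,dy=+3->D; (5,6):dx=-11,dy=+8->D; (5,7):dx=-2,dy=+3->D
  (5,8):dx=-6,dy=-2->C; (5,9):dx=-9,dy=+7->D; (6,7):dx=+9,dy=-5->D; (6,8):dx=+5,dy=-10->D
  (6,9):dx=+2,dy=-1->D; (7,8):dx=-4,dy=-5->C; (7,9):dx=-7,dy=+4->D; (8,9):dx=-3,dy=+9->D
Step 2: C = 6, D = 30, total pairs = 36.
Step 3: tau = (C - D)/(n(n-1)/2) = (6 - 30)/36 = -0.666667.
Step 4: Exact two-sided p-value (enumerate n! = 362880 permutations of y under H0): p = 0.012665.
Step 5: alpha = 0.05. reject H0.

tau_b = -0.6667 (C=6, D=30), p = 0.012665, reject H0.


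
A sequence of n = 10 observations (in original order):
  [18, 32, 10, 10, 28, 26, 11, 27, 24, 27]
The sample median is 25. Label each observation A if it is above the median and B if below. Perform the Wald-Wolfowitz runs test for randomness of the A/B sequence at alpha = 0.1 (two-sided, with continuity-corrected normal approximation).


Step 1: Compute median = 25; label A = above, B = below.
Labels in order: BABBAABABA  (n_A = 5, n_B = 5)
Step 2: Count runs R = 8.
Step 3: Under H0 (random ordering), E[R] = 2*n_A*n_B/(n_A+n_B) + 1 = 2*5*5/10 + 1 = 6.0000.
        Var[R] = 2*n_A*n_B*(2*n_A*n_B - n_A - n_B) / ((n_A+n_B)^2 * (n_A+n_B-1)) = 2000/900 = 2.2222.
        SD[R] = 1.4907.
Step 4: Continuity-corrected z = (R - 0.5 - E[R]) / SD[R] = (8 - 0.5 - 6.0000) / 1.4907 = 1.0062.
Step 5: Two-sided p-value via normal approximation = 2*(1 - Phi(|z|)) = 0.314305.
Step 6: alpha = 0.1. fail to reject H0.

R = 8, z = 1.0062, p = 0.314305, fail to reject H0.


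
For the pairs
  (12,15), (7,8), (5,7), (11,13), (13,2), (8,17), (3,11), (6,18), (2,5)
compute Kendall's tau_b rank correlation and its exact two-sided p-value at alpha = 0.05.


Step 1: Enumerate the 36 unordered pairs (i,j) with i<j and classify each by sign(x_j-x_i) * sign(y_j-y_i).
  (1,2):dx=-5,dy=-7->C; (1,3):dx=-7,dy=-8->C; (1,4):dx=-1,dy=-2->C; (1,5):dx=+1,dy=-13->D
  (1,6):dx=-4,dy=+2->D; (1,7):dx=-9,dy=-4->C; (1,8):dx=-6,dy=+3->D; (1,9):dx=-10,dy=-10->C
  (2,3):dx=-2,dy=-1->C; (2,4):dx=+4,dy=+5->C; (2,5):dx=+6,dy=-6->D; (2,6):dx=+1,dy=+9->C
  (2,7):dx=-4,dy=+3->D; (2,8):dx=-1,dy=+10->D; (2,9):dx=-5,dy=-3->C; (3,4):dx=+6,dy=+6->C
  (3,5):dx=+8,dy=-5->D; (3,6):dx=+3,dy=+10->C; (3,7):dx=-2,dy=+4->D; (3,8):dx=+1,dy=+11->C
  (3,9):dx=-3,dy=-2->C; (4,5):dx=+2,dy=-11->D; (4,6):dx=-3,dy=+4->D; (4,7):dx=-8,dy=-2->C
  (4,8):dx=-5,dy=+5->D; (4,9):dx=-9,dy=-8->C; (5,6):dx=-5,dy=+15->D; (5,7):dx=-10,dy=+9->D
  (5,8):dx=-7,dy=+16->D; (5,9):dx=-11,dy=+3->D; (6,7):dx=-5,dy=-6->C; (6,8):dx=-2,dy=+1->D
  (6,9):dx=-6,dy=-12->C; (7,8):dx=+3,dy=+7->C; (7,9):dx=-1,dy=-6->C; (8,9):dx=-4,dy=-13->C
Step 2: C = 20, D = 16, total pairs = 36.
Step 3: tau = (C - D)/(n(n-1)/2) = (20 - 16)/36 = 0.111111.
Step 4: Exact two-sided p-value (enumerate n! = 362880 permutations of y under H0): p = 0.761414.
Step 5: alpha = 0.05. fail to reject H0.

tau_b = 0.1111 (C=20, D=16), p = 0.761414, fail to reject H0.


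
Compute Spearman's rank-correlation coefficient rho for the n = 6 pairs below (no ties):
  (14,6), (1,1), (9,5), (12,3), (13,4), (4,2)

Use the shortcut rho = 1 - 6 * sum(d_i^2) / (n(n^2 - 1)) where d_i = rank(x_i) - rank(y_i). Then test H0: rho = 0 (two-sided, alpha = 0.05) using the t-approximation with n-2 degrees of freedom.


Step 1: Rank x and y separately (midranks; no ties here).
rank(x): 14->6, 1->1, 9->3, 12->4, 13->5, 4->2
rank(y): 6->6, 1->1, 5->5, 3->3, 4->4, 2->2
Step 2: d_i = R_x(i) - R_y(i); compute d_i^2.
  (6-6)^2=0, (1-1)^2=0, (3-5)^2=4, (4-3)^2=1, (5-4)^2=1, (2-2)^2=0
sum(d^2) = 6.
Step 3: rho = 1 - 6*6 / (6*(6^2 - 1)) = 1 - 36/210 = 0.828571.
Step 4: Under H0, t = rho * sqrt((n-2)/(1-rho^2)) = 2.9598 ~ t(4).
Step 5: Two-sided p-value from the t-distribution with 4 df = 0.041563.
Step 6: alpha = 0.05. reject H0.

rho = 0.8286, p = 0.041563, reject H0 at alpha = 0.05.


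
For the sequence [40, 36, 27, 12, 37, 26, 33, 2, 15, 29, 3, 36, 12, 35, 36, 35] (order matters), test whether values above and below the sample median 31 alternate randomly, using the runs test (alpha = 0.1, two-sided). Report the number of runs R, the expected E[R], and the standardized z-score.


Step 1: Compute median = 31; label A = above, B = below.
Labels in order: AABBABABBBBABAAA  (n_A = 8, n_B = 8)
Step 2: Count runs R = 9.
Step 3: Under H0 (random ordering), E[R] = 2*n_A*n_B/(n_A+n_B) + 1 = 2*8*8/16 + 1 = 9.0000.
        Var[R] = 2*n_A*n_B*(2*n_A*n_B - n_A - n_B) / ((n_A+n_B)^2 * (n_A+n_B-1)) = 14336/3840 = 3.7333.
        SD[R] = 1.9322.
Step 4: R = E[R], so z = 0 with no continuity correction.
Step 5: Two-sided p-value via normal approximation = 2*(1 - Phi(|z|)) = 1.000000.
Step 6: alpha = 0.1. fail to reject H0.

R = 9, z = 0.0000, p = 1.000000, fail to reject H0.


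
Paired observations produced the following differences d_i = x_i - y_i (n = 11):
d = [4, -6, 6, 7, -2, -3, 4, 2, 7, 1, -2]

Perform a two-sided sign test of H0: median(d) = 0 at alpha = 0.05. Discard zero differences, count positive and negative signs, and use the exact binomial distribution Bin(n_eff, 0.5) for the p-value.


Step 1: Discard zero differences. Original n = 11; n_eff = number of nonzero differences = 11.
Nonzero differences (with sign): +4, -6, +6, +7, -2, -3, +4, +2, +7, +1, -2
Step 2: Count signs: positive = 7, negative = 4.
Step 3: Under H0: P(positive) = 0.5, so the number of positives S ~ Bin(11, 0.5).
Step 4: Two-sided exact p-value = sum of Bin(11,0.5) probabilities at or below the observed probability = 0.548828.
Step 5: alpha = 0.05. fail to reject H0.

n_eff = 11, pos = 7, neg = 4, p = 0.548828, fail to reject H0.


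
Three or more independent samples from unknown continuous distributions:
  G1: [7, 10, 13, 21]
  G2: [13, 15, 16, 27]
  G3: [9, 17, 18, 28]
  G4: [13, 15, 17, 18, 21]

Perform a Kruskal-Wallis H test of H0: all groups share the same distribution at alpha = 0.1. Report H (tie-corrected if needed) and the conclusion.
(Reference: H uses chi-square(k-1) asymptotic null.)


Step 1: Combine all N = 17 observations and assign midranks.
sorted (value, group, rank): (7,G1,1), (9,G3,2), (10,G1,3), (13,G1,5), (13,G2,5), (13,G4,5), (15,G2,7.5), (15,G4,7.5), (16,G2,9), (17,G3,10.5), (17,G4,10.5), (18,G3,12.5), (18,G4,12.5), (21,G1,14.5), (21,G4,14.5), (27,G2,16), (28,G3,17)
Step 2: Sum ranks within each group.
R_1 = 23.5 (n_1 = 4)
R_2 = 37.5 (n_2 = 4)
R_3 = 42 (n_3 = 4)
R_4 = 50 (n_4 = 5)
Step 3: H = 12/(N(N+1)) * sum(R_i^2/n_i) - 3(N+1)
     = 12/(17*18) * (23.5^2/4 + 37.5^2/4 + 42^2/4 + 50^2/5) - 3*18
     = 0.039216 * 1430.62 - 54
     = 2.102941.
Step 4: Ties present; correction factor C = 1 - 48/(17^3 - 17) = 0.990196. Corrected H = 2.102941 / 0.990196 = 2.123762.
Step 5: Under H0, H ~ chi^2(3); p-value = 0.547120.
Step 6: alpha = 0.1. fail to reject H0.

H = 2.1238, df = 3, p = 0.547120, fail to reject H0.


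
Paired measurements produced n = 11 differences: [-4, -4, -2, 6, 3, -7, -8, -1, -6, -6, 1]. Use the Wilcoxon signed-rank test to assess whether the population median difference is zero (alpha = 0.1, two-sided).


Step 1: Drop any zero differences (none here) and take |d_i|.
|d| = [4, 4, 2, 6, 3, 7, 8, 1, 6, 6, 1]
Step 2: Midrank |d_i| (ties get averaged ranks).
ranks: |4|->5.5, |4|->5.5, |2|->3, |6|->8, |3|->4, |7|->10, |8|->11, |1|->1.5, |6|->8, |6|->8, |1|->1.5
Step 3: Attach original signs; sum ranks with positive sign and with negative sign.
W+ = 8 + 4 + 1.5 = 13.5
W- = 5.5 + 5.5 + 3 + 10 + 11 + 1.5 + 8 + 8 = 52.5
(Check: W+ + W- = 66 should equal n(n+1)/2 = 66.)
Step 4: Test statistic W = min(W+, W-) = 13.5.
Step 5: Ties in |d|, so use the tie-corrected normal approximation.
        E[W] = n(n+1)/4 = 11*12/4 = 33.
        Tie groups: |d|=1 (t=2), |d|=4 (t=2), |d|=6 (t=3); sum(t^3 - t) = 36.
        Var[W] = n(n+1)(2n+1)/24 - sum(t^3-t)/48 = 3036/24 - 36/48 = 125.75.
        z = (W - E[W]) / sqrt(Var[W]) = (13.5 - 33) / 11.2138 = -1.7389.
        Two-sided p = 2*Phi(z) = 0.082048.
Step 6: alpha = 0.1. reject H0.

W+ = 13.5, W- = 52.5, W = min = 13.5, p = 0.082048, reject H0.


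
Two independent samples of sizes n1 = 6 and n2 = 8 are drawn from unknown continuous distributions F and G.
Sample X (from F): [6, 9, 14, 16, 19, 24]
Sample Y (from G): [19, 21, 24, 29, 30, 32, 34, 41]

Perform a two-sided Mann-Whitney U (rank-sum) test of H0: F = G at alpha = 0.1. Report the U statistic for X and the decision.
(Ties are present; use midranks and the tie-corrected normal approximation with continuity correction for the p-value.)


Step 1: Combine and sort all 14 observations; assign midranks.
sorted (value, group): (6,X), (9,X), (14,X), (16,X), (19,X), (19,Y), (21,Y), (24,X), (24,Y), (29,Y), (30,Y), (32,Y), (34,Y), (41,Y)
ranks: 6->1, 9->2, 14->3, 16->4, 19->5.5, 19->5.5, 21->7, 24->8.5, 24->8.5, 29->10, 30->11, 32->12, 34->13, 41->14
Step 2: Rank sum for X: R1 = 1 + 2 + 3 + 4 + 5.5 + 8.5 = 24.
Step 3: U_X = R1 - n1(n1+1)/2 = 24 - 6*7/2 = 24 - 21 = 3.
       U_Y = n1*n2 - U_X = 48 - 3 = 45.
Step 4: Ties are present, so use the tie-corrected normal approximation (with continuity correction) for the p-value.
Step 5: p-value = 0.007993; compare to alpha = 0.1. reject H0.

U_X = 3, p = 0.007993, reject H0 at alpha = 0.1.


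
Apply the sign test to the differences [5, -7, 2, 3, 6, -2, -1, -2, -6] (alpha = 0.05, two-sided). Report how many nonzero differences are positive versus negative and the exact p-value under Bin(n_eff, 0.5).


Step 1: Discard zero differences. Original n = 9; n_eff = number of nonzero differences = 9.
Nonzero differences (with sign): +5, -7, +2, +3, +6, -2, -1, -2, -6
Step 2: Count signs: positive = 4, negative = 5.
Step 3: Under H0: P(positive) = 0.5, so the number of positives S ~ Bin(9, 0.5).
Step 4: Two-sided exact p-value = sum of Bin(9,0.5) probabilities at or below the observed probability = 1.000000.
Step 5: alpha = 0.05. fail to reject H0.

n_eff = 9, pos = 4, neg = 5, p = 1.000000, fail to reject H0.


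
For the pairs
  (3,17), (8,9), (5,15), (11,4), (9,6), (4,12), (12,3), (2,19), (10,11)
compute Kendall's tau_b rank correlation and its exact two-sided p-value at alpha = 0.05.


Step 1: Enumerate the 36 unordered pairs (i,j) with i<j and classify each by sign(x_j-x_i) * sign(y_j-y_i).
  (1,2):dx=+5,dy=-8->D; (1,3):dx=+2,dy=-2->D; (1,4):dx=+8,dy=-13->D; (1,5):dx=+6,dy=-11->D
  (1,6):dx=+1,dy=-5->D; (1,7):dx=+9,dy=-14->D; (1,8):dx=-1,dy=+2->D; (1,9):dx=+7,dy=-6->D
  (2,3):dx=-3,dy=+6->D; (2,4):dx=+3,dy=-5->D; (2,5):dx=+1,dy=-3->D; (2,6):dx=-4,dy=+3->D
  (2,7):dx=+4,dy=-6->D; (2,8):dx=-6,dy=+10->D; (2,9):dx=+2,dy=+2->C; (3,4):dx=+6,dy=-11->D
  (3,5):dx=+4,dy=-9->D; (3,6):dx=-1,dy=-3->C; (3,7):dx=+7,dy=-12->D; (3,8):dx=-3,dy=+4->D
  (3,9):dx=+5,dy=-4->D; (4,5):dx=-2,dy=+2->D; (4,6):dx=-7,dy=+8->D; (4,7):dx=+1,dy=-1->D
  (4,8):dx=-9,dy=+15->D; (4,9):dx=-1,dy=+7->D; (5,6):dx=-5,dy=+6->D; (5,7):dx=+3,dy=-3->D
  (5,8):dx=-7,dy=+13->D; (5,9):dx=+1,dy=+5->C; (6,7):dx=+8,dy=-9->D; (6,8):dx=-2,dy=+7->D
  (6,9):dx=+6,dy=-1->D; (7,8):dx=-10,dy=+16->D; (7,9):dx=-2,dy=+8->D; (8,9):dx=+8,dy=-8->D
Step 2: C = 3, D = 33, total pairs = 36.
Step 3: tau = (C - D)/(n(n-1)/2) = (3 - 33)/36 = -0.833333.
Step 4: Exact two-sided p-value (enumerate n! = 362880 permutations of y under H0): p = 0.000854.
Step 5: alpha = 0.05. reject H0.

tau_b = -0.8333 (C=3, D=33), p = 0.000854, reject H0.


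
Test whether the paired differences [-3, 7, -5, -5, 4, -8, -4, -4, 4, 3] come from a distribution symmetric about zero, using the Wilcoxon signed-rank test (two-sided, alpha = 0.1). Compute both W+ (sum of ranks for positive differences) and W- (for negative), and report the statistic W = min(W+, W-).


Step 1: Drop any zero differences (none here) and take |d_i|.
|d| = [3, 7, 5, 5, 4, 8, 4, 4, 4, 3]
Step 2: Midrank |d_i| (ties get averaged ranks).
ranks: |3|->1.5, |7|->9, |5|->7.5, |5|->7.5, |4|->4.5, |8|->10, |4|->4.5, |4|->4.5, |4|->4.5, |3|->1.5
Step 3: Attach original signs; sum ranks with positive sign and with negative sign.
W+ = 9 + 4.5 + 4.5 + 1.5 = 19.5
W- = 1.5 + 7.5 + 7.5 + 10 + 4.5 + 4.5 = 35.5
(Check: W+ + W- = 55 should equal n(n+1)/2 = 55.)
Step 4: Test statistic W = min(W+, W-) = 19.5.
Step 5: Ties in |d|, so use the tie-corrected normal approximation.
        E[W] = n(n+1)/4 = 10*11/4 = 27.5.
        Tie groups: |d|=3 (t=2), |d|=4 (t=4), |d|=5 (t=2); sum(t^3 - t) = 72.
        Var[W] = n(n+1)(2n+1)/24 - sum(t^3-t)/48 = 2310/24 - 72/48 = 94.75.
        z = (W - E[W]) / sqrt(Var[W]) = (19.5 - 27.5) / 9.7340 = -0.8219.
        Two-sided p = 2*Phi(z) = 0.411154.
Step 6: alpha = 0.1. fail to reject H0.

W+ = 19.5, W- = 35.5, W = min = 19.5, p = 0.411154, fail to reject H0.


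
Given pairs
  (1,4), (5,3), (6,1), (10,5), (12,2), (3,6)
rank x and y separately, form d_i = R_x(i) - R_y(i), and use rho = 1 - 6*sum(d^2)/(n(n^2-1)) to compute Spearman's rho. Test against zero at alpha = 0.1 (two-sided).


Step 1: Rank x and y separately (midranks; no ties here).
rank(x): 1->1, 5->3, 6->4, 10->5, 12->6, 3->2
rank(y): 4->4, 3->3, 1->1, 5->5, 2->2, 6->6
Step 2: d_i = R_x(i) - R_y(i); compute d_i^2.
  (1-4)^2=9, (3-3)^2=0, (4-1)^2=9, (5-5)^2=0, (6-2)^2=16, (2-6)^2=16
sum(d^2) = 50.
Step 3: rho = 1 - 6*50 / (6*(6^2 - 1)) = 1 - 300/210 = -0.428571.
Step 4: Under H0, t = rho * sqrt((n-2)/(1-rho^2)) = -0.9487 ~ t(4).
Step 5: Two-sided p-value from the t-distribution with 4 df = 0.396501.
Step 6: alpha = 0.1. fail to reject H0.

rho = -0.4286, p = 0.396501, fail to reject H0 at alpha = 0.1.


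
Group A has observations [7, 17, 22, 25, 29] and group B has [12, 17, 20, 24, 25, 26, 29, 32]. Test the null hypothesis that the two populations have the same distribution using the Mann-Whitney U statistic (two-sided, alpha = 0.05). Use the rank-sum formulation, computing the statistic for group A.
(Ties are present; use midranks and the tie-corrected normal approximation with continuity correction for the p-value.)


Step 1: Combine and sort all 13 observations; assign midranks.
sorted (value, group): (7,X), (12,Y), (17,X), (17,Y), (20,Y), (22,X), (24,Y), (25,X), (25,Y), (26,Y), (29,X), (29,Y), (32,Y)
ranks: 7->1, 12->2, 17->3.5, 17->3.5, 20->5, 22->6, 24->7, 25->8.5, 25->8.5, 26->10, 29->11.5, 29->11.5, 32->13
Step 2: Rank sum for X: R1 = 1 + 3.5 + 6 + 8.5 + 11.5 = 30.5.
Step 3: U_X = R1 - n1(n1+1)/2 = 30.5 - 5*6/2 = 30.5 - 15 = 15.5.
       U_Y = n1*n2 - U_X = 40 - 15.5 = 24.5.
Step 4: Ties are present, so use the tie-corrected normal approximation (with continuity correction) for the p-value.
Step 5: p-value = 0.556554; compare to alpha = 0.05. fail to reject H0.

U_X = 15.5, p = 0.556554, fail to reject H0 at alpha = 0.05.


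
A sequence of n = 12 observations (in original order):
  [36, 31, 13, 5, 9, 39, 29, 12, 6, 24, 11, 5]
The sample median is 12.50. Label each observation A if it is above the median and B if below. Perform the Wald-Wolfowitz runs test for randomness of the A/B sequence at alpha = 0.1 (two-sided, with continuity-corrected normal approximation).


Step 1: Compute median = 12.50; label A = above, B = below.
Labels in order: AAABBAABBABB  (n_A = 6, n_B = 6)
Step 2: Count runs R = 6.
Step 3: Under H0 (random ordering), E[R] = 2*n_A*n_B/(n_A+n_B) + 1 = 2*6*6/12 + 1 = 7.0000.
        Var[R] = 2*n_A*n_B*(2*n_A*n_B - n_A - n_B) / ((n_A+n_B)^2 * (n_A+n_B-1)) = 4320/1584 = 2.7273.
        SD[R] = 1.6514.
Step 4: Continuity-corrected z = (R + 0.5 - E[R]) / SD[R] = (6 + 0.5 - 7.0000) / 1.6514 = -0.3028.
Step 5: Two-sided p-value via normal approximation = 2*(1 - Phi(|z|)) = 0.762069.
Step 6: alpha = 0.1. fail to reject H0.

R = 6, z = -0.3028, p = 0.762069, fail to reject H0.


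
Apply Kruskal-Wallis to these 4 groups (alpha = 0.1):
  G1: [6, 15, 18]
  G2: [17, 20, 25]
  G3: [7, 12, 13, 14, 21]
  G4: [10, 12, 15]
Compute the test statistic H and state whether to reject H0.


Step 1: Combine all N = 14 observations and assign midranks.
sorted (value, group, rank): (6,G1,1), (7,G3,2), (10,G4,3), (12,G3,4.5), (12,G4,4.5), (13,G3,6), (14,G3,7), (15,G1,8.5), (15,G4,8.5), (17,G2,10), (18,G1,11), (20,G2,12), (21,G3,13), (25,G2,14)
Step 2: Sum ranks within each group.
R_1 = 20.5 (n_1 = 3)
R_2 = 36 (n_2 = 3)
R_3 = 32.5 (n_3 = 5)
R_4 = 16 (n_4 = 3)
Step 3: H = 12/(N(N+1)) * sum(R_i^2/n_i) - 3(N+1)
     = 12/(14*15) * (20.5^2/3 + 36^2/3 + 32.5^2/5 + 16^2/3) - 3*15
     = 0.057143 * 868.667 - 45
     = 4.638095.
Step 4: Ties present; correction factor C = 1 - 12/(14^3 - 14) = 0.995604. Corrected H = 4.638095 / 0.995604 = 4.658572.
Step 5: Under H0, H ~ chi^2(3); p-value = 0.198575.
Step 6: alpha = 0.1. fail to reject H0.

H = 4.6586, df = 3, p = 0.198575, fail to reject H0.


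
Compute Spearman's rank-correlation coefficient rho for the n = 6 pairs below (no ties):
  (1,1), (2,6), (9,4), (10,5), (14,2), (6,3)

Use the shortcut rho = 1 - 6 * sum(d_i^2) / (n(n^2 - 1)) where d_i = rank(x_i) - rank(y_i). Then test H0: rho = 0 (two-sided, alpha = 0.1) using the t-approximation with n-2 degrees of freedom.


Step 1: Rank x and y separately (midranks; no ties here).
rank(x): 1->1, 2->2, 9->4, 10->5, 14->6, 6->3
rank(y): 1->1, 6->6, 4->4, 5->5, 2->2, 3->3
Step 2: d_i = R_x(i) - R_y(i); compute d_i^2.
  (1-1)^2=0, (2-6)^2=16, (4-4)^2=0, (5-5)^2=0, (6-2)^2=16, (3-3)^2=0
sum(d^2) = 32.
Step 3: rho = 1 - 6*32 / (6*(6^2 - 1)) = 1 - 192/210 = 0.085714.
Step 4: Under H0, t = rho * sqrt((n-2)/(1-rho^2)) = 0.1721 ~ t(4).
Step 5: Two-sided p-value from the t-distribution with 4 df = 0.871743.
Step 6: alpha = 0.1. fail to reject H0.

rho = 0.0857, p = 0.871743, fail to reject H0 at alpha = 0.1.


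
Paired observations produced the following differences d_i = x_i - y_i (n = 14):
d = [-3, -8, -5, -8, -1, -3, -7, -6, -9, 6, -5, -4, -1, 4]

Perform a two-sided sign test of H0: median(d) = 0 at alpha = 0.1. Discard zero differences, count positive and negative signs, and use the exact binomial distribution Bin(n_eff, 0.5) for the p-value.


Step 1: Discard zero differences. Original n = 14; n_eff = number of nonzero differences = 14.
Nonzero differences (with sign): -3, -8, -5, -8, -1, -3, -7, -6, -9, +6, -5, -4, -1, +4
Step 2: Count signs: positive = 2, negative = 12.
Step 3: Under H0: P(positive) = 0.5, so the number of positives S ~ Bin(14, 0.5).
Step 4: Two-sided exact p-value = sum of Bin(14,0.5) probabilities at or below the observed probability = 0.012939.
Step 5: alpha = 0.1. reject H0.

n_eff = 14, pos = 2, neg = 12, p = 0.012939, reject H0.


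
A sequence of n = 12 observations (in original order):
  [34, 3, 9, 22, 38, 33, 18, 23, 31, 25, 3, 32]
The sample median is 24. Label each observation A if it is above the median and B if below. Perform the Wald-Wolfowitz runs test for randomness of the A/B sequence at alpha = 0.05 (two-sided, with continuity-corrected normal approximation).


Step 1: Compute median = 24; label A = above, B = below.
Labels in order: ABBBAABBAABA  (n_A = 6, n_B = 6)
Step 2: Count runs R = 7.
Step 3: Under H0 (random ordering), E[R] = 2*n_A*n_B/(n_A+n_B) + 1 = 2*6*6/12 + 1 = 7.0000.
        Var[R] = 2*n_A*n_B*(2*n_A*n_B - n_A - n_B) / ((n_A+n_B)^2 * (n_A+n_B-1)) = 4320/1584 = 2.7273.
        SD[R] = 1.6514.
Step 4: R = E[R], so z = 0 with no continuity correction.
Step 5: Two-sided p-value via normal approximation = 2*(1 - Phi(|z|)) = 1.000000.
Step 6: alpha = 0.05. fail to reject H0.

R = 7, z = 0.0000, p = 1.000000, fail to reject H0.


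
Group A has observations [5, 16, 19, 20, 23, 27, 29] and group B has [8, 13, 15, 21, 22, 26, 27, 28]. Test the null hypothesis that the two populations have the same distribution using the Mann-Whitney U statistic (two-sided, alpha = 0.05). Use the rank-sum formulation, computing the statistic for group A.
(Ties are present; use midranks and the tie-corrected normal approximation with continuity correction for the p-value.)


Step 1: Combine and sort all 15 observations; assign midranks.
sorted (value, group): (5,X), (8,Y), (13,Y), (15,Y), (16,X), (19,X), (20,X), (21,Y), (22,Y), (23,X), (26,Y), (27,X), (27,Y), (28,Y), (29,X)
ranks: 5->1, 8->2, 13->3, 15->4, 16->5, 19->6, 20->7, 21->8, 22->9, 23->10, 26->11, 27->12.5, 27->12.5, 28->14, 29->15
Step 2: Rank sum for X: R1 = 1 + 5 + 6 + 7 + 10 + 12.5 + 15 = 56.5.
Step 3: U_X = R1 - n1(n1+1)/2 = 56.5 - 7*8/2 = 56.5 - 28 = 28.5.
       U_Y = n1*n2 - U_X = 56 - 28.5 = 27.5.
Step 4: Ties are present, so use the tie-corrected normal approximation (with continuity correction) for the p-value.
Step 5: p-value = 1.000000; compare to alpha = 0.05. fail to reject H0.

U_X = 28.5, p = 1.000000, fail to reject H0 at alpha = 0.05.


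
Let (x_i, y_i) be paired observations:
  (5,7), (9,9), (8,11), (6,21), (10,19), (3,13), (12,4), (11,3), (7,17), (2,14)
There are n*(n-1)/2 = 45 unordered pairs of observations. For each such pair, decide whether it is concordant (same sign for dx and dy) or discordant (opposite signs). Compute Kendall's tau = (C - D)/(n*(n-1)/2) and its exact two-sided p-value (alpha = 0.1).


Step 1: Enumerate the 45 unordered pairs (i,j) with i<j and classify each by sign(x_j-x_i) * sign(y_j-y_i).
  (1,2):dx=+4,dy=+2->C; (1,3):dx=+3,dy=+4->C; (1,4):dx=+1,dy=+14->C; (1,5):dx=+5,dy=+12->C
  (1,6):dx=-2,dy=+6->D; (1,7):dx=+7,dy=-3->D; (1,8):dx=+6,dy=-4->D; (1,9):dx=+2,dy=+10->C
  (1,10):dx=-3,dy=+7->D; (2,3):dx=-1,dy=+2->D; (2,4):dx=-3,dy=+12->D; (2,5):dx=+1,dy=+10->C
  (2,6):dx=-6,dy=+4->D; (2,7):dx=+3,dy=-5->D; (2,8):dx=+2,dy=-6->D; (2,9):dx=-2,dy=+8->D
  (2,10):dx=-7,dy=+5->D; (3,4):dx=-2,dy=+10->D; (3,5):dx=+2,dy=+8->C; (3,6):dx=-5,dy=+2->D
  (3,7):dx=+4,dy=-7->D; (3,8):dx=+3,dy=-8->D; (3,9):dx=-1,dy=+6->D; (3,10):dx=-6,dy=+3->D
  (4,5):dx=+4,dy=-2->D; (4,6):dx=-3,dy=-8->C; (4,7):dx=+6,dy=-17->D; (4,8):dx=+5,dy=-18->D
  (4,9):dx=+1,dy=-4->D; (4,10):dx=-4,dy=-7->C; (5,6):dx=-7,dy=-6->C; (5,7):dx=+2,dy=-15->D
  (5,8):dx=+1,dy=-16->D; (5,9):dx=-3,dy=-2->C; (5,10):dx=-8,dy=-5->C; (6,7):dx=+9,dy=-9->D
  (6,8):dx=+8,dy=-10->D; (6,9):dx=+4,dy=+4->C; (6,10):dx=-1,dy=+1->D; (7,8):dx=-1,dy=-1->C
  (7,9):dx=-5,dy=+13->D; (7,10):dx=-10,dy=+10->D; (8,9):dx=-4,dy=+14->D; (8,10):dx=-9,dy=+11->D
  (9,10):dx=-5,dy=-3->C
Step 2: C = 15, D = 30, total pairs = 45.
Step 3: tau = (C - D)/(n(n-1)/2) = (15 - 30)/45 = -0.333333.
Step 4: Exact two-sided p-value (enumerate n! = 3628800 permutations of y under H0): p = 0.216373.
Step 5: alpha = 0.1. fail to reject H0.

tau_b = -0.3333 (C=15, D=30), p = 0.216373, fail to reject H0.


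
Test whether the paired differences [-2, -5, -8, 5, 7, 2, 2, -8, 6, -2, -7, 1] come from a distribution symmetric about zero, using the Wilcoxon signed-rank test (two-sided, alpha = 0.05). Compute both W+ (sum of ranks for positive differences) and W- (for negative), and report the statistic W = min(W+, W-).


Step 1: Drop any zero differences (none here) and take |d_i|.
|d| = [2, 5, 8, 5, 7, 2, 2, 8, 6, 2, 7, 1]
Step 2: Midrank |d_i| (ties get averaged ranks).
ranks: |2|->3.5, |5|->6.5, |8|->11.5, |5|->6.5, |7|->9.5, |2|->3.5, |2|->3.5, |8|->11.5, |6|->8, |2|->3.5, |7|->9.5, |1|->1
Step 3: Attach original signs; sum ranks with positive sign and with negative sign.
W+ = 6.5 + 9.5 + 3.5 + 3.5 + 8 + 1 = 32
W- = 3.5 + 6.5 + 11.5 + 11.5 + 3.5 + 9.5 = 46
(Check: W+ + W- = 78 should equal n(n+1)/2 = 78.)
Step 4: Test statistic W = min(W+, W-) = 32.
Step 5: Ties in |d|, so use the tie-corrected normal approximation.
        E[W] = n(n+1)/4 = 12*13/4 = 39.
        Tie groups: |d|=2 (t=4), |d|=5 (t=2), |d|=7 (t=2), |d|=8 (t=2); sum(t^3 - t) = 78.
        Var[W] = n(n+1)(2n+1)/24 - sum(t^3-t)/48 = 3900/24 - 78/48 = 160.875.
        z = (W - E[W]) / sqrt(Var[W]) = (32 - 39) / 12.6837 = -0.5519.
        Two-sided p = 2*Phi(z) = 0.581023.
Step 6: alpha = 0.05. fail to reject H0.

W+ = 32, W- = 46, W = min = 32, p = 0.581023, fail to reject H0.


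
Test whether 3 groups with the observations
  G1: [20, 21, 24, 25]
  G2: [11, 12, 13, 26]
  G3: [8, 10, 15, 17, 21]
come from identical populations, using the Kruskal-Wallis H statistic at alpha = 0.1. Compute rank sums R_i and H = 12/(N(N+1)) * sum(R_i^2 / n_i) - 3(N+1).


Step 1: Combine all N = 13 observations and assign midranks.
sorted (value, group, rank): (8,G3,1), (10,G3,2), (11,G2,3), (12,G2,4), (13,G2,5), (15,G3,6), (17,G3,7), (20,G1,8), (21,G1,9.5), (21,G3,9.5), (24,G1,11), (25,G1,12), (26,G2,13)
Step 2: Sum ranks within each group.
R_1 = 40.5 (n_1 = 4)
R_2 = 25 (n_2 = 4)
R_3 = 25.5 (n_3 = 5)
Step 3: H = 12/(N(N+1)) * sum(R_i^2/n_i) - 3(N+1)
     = 12/(13*14) * (40.5^2/4 + 25^2/4 + 25.5^2/5) - 3*14
     = 0.065934 * 696.362 - 42
     = 3.914011.
Step 4: Ties present; correction factor C = 1 - 6/(13^3 - 13) = 0.997253. Corrected H = 3.914011 / 0.997253 = 3.924793.
Step 5: Under H0, H ~ chi^2(2); p-value = 0.140521.
Step 6: alpha = 0.1. fail to reject H0.

H = 3.9248, df = 2, p = 0.140521, fail to reject H0.


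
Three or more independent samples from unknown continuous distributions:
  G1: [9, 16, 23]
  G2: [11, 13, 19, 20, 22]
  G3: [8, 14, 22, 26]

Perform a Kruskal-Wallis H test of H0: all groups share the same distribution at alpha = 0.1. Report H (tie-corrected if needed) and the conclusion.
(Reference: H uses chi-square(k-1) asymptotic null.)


Step 1: Combine all N = 12 observations and assign midranks.
sorted (value, group, rank): (8,G3,1), (9,G1,2), (11,G2,3), (13,G2,4), (14,G3,5), (16,G1,6), (19,G2,7), (20,G2,8), (22,G2,9.5), (22,G3,9.5), (23,G1,11), (26,G3,12)
Step 2: Sum ranks within each group.
R_1 = 19 (n_1 = 3)
R_2 = 31.5 (n_2 = 5)
R_3 = 27.5 (n_3 = 4)
Step 3: H = 12/(N(N+1)) * sum(R_i^2/n_i) - 3(N+1)
     = 12/(12*13) * (19^2/3 + 31.5^2/5 + 27.5^2/4) - 3*13
     = 0.076923 * 507.846 - 39
     = 0.065064.
Step 4: Ties present; correction factor C = 1 - 6/(12^3 - 12) = 0.996503. Corrected H = 0.065064 / 0.996503 = 0.065292.
Step 5: Under H0, H ~ chi^2(2); p-value = 0.967881.
Step 6: alpha = 0.1. fail to reject H0.

H = 0.0653, df = 2, p = 0.967881, fail to reject H0.


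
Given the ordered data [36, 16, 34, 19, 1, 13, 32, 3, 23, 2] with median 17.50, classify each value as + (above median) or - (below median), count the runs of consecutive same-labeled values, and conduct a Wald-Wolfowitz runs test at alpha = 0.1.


Step 1: Compute median = 17.50; label A = above, B = below.
Labels in order: ABAABBABAB  (n_A = 5, n_B = 5)
Step 2: Count runs R = 8.
Step 3: Under H0 (random ordering), E[R] = 2*n_A*n_B/(n_A+n_B) + 1 = 2*5*5/10 + 1 = 6.0000.
        Var[R] = 2*n_A*n_B*(2*n_A*n_B - n_A - n_B) / ((n_A+n_B)^2 * (n_A+n_B-1)) = 2000/900 = 2.2222.
        SD[R] = 1.4907.
Step 4: Continuity-corrected z = (R - 0.5 - E[R]) / SD[R] = (8 - 0.5 - 6.0000) / 1.4907 = 1.0062.
Step 5: Two-sided p-value via normal approximation = 2*(1 - Phi(|z|)) = 0.314305.
Step 6: alpha = 0.1. fail to reject H0.

R = 8, z = 1.0062, p = 0.314305, fail to reject H0.


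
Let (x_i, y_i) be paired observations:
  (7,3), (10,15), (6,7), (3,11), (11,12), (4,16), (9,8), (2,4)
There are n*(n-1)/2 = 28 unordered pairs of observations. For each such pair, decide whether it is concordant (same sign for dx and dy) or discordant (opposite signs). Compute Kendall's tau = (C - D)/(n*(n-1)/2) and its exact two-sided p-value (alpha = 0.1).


Step 1: Enumerate the 28 unordered pairs (i,j) with i<j and classify each by sign(x_j-x_i) * sign(y_j-y_i).
  (1,2):dx=+3,dy=+12->C; (1,3):dx=-1,dy=+4->D; (1,4):dx=-4,dy=+8->D; (1,5):dx=+4,dy=+9->C
  (1,6):dx=-3,dy=+13->D; (1,7):dx=+2,dy=+5->C; (1,8):dx=-5,dy=+1->D; (2,3):dx=-4,dy=-8->C
  (2,4):dx=-7,dy=-4->C; (2,5):dx=+1,dy=-3->D; (2,6):dx=-6,dy=+1->D; (2,7):dx=-1,dy=-7->C
  (2,8):dx=-8,dy=-11->C; (3,4):dx=-3,dy=+4->D; (3,5):dx=+5,dy=+5->C; (3,6):dx=-2,dy=+9->D
  (3,7):dx=+3,dy=+1->C; (3,8):dx=-4,dy=-3->C; (4,5):dx=+8,dy=+1->C; (4,6):dx=+1,dy=+5->C
  (4,7):dx=+6,dy=-3->D; (4,8):dx=-1,dy=-7->C; (5,6):dx=-7,dy=+4->D; (5,7):dx=-2,dy=-4->C
  (5,8):dx=-9,dy=-8->C; (6,7):dx=+5,dy=-8->D; (6,8):dx=-2,dy=-12->C; (7,8):dx=-7,dy=-4->C
Step 2: C = 17, D = 11, total pairs = 28.
Step 3: tau = (C - D)/(n(n-1)/2) = (17 - 11)/28 = 0.214286.
Step 4: Exact two-sided p-value (enumerate n! = 40320 permutations of y under H0): p = 0.548413.
Step 5: alpha = 0.1. fail to reject H0.

tau_b = 0.2143 (C=17, D=11), p = 0.548413, fail to reject H0.


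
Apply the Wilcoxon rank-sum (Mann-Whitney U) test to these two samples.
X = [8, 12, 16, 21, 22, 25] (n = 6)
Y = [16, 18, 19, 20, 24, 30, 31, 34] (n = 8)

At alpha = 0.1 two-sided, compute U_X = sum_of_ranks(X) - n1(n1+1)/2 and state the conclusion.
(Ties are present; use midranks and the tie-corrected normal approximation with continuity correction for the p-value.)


Step 1: Combine and sort all 14 observations; assign midranks.
sorted (value, group): (8,X), (12,X), (16,X), (16,Y), (18,Y), (19,Y), (20,Y), (21,X), (22,X), (24,Y), (25,X), (30,Y), (31,Y), (34,Y)
ranks: 8->1, 12->2, 16->3.5, 16->3.5, 18->5, 19->6, 20->7, 21->8, 22->9, 24->10, 25->11, 30->12, 31->13, 34->14
Step 2: Rank sum for X: R1 = 1 + 2 + 3.5 + 8 + 9 + 11 = 34.5.
Step 3: U_X = R1 - n1(n1+1)/2 = 34.5 - 6*7/2 = 34.5 - 21 = 13.5.
       U_Y = n1*n2 - U_X = 48 - 13.5 = 34.5.
Step 4: Ties are present, so use the tie-corrected normal approximation (with continuity correction) for the p-value.
Step 5: p-value = 0.196213; compare to alpha = 0.1. fail to reject H0.

U_X = 13.5, p = 0.196213, fail to reject H0 at alpha = 0.1.


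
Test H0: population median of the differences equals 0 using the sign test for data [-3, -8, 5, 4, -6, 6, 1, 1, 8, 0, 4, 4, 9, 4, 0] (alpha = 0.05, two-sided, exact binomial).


Step 1: Discard zero differences. Original n = 15; n_eff = number of nonzero differences = 13.
Nonzero differences (with sign): -3, -8, +5, +4, -6, +6, +1, +1, +8, +4, +4, +9, +4
Step 2: Count signs: positive = 10, negative = 3.
Step 3: Under H0: P(positive) = 0.5, so the number of positives S ~ Bin(13, 0.5).
Step 4: Two-sided exact p-value = sum of Bin(13,0.5) probabilities at or below the observed probability = 0.092285.
Step 5: alpha = 0.05. fail to reject H0.

n_eff = 13, pos = 10, neg = 3, p = 0.092285, fail to reject H0.


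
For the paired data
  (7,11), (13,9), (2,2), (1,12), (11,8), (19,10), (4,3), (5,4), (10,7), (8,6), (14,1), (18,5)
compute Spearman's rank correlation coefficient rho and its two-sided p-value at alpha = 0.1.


Step 1: Rank x and y separately (midranks; no ties here).
rank(x): 7->5, 13->9, 2->2, 1->1, 11->8, 19->12, 4->3, 5->4, 10->7, 8->6, 14->10, 18->11
rank(y): 11->11, 9->9, 2->2, 12->12, 8->8, 10->10, 3->3, 4->4, 7->7, 6->6, 1->1, 5->5
Step 2: d_i = R_x(i) - R_y(i); compute d_i^2.
  (5-11)^2=36, (9-9)^2=0, (2-2)^2=0, (1-12)^2=121, (8-8)^2=0, (12-10)^2=4, (3-3)^2=0, (4-4)^2=0, (7-7)^2=0, (6-6)^2=0, (10-1)^2=81, (11-5)^2=36
sum(d^2) = 278.
Step 3: rho = 1 - 6*278 / (12*(12^2 - 1)) = 1 - 1668/1716 = 0.027972.
Step 4: Under H0, t = rho * sqrt((n-2)/(1-rho^2)) = 0.0885 ~ t(10).
Step 5: Two-sided p-value from the t-distribution with 10 df = 0.931234.
Step 6: alpha = 0.1. fail to reject H0.

rho = 0.0280, p = 0.931234, fail to reject H0 at alpha = 0.1.


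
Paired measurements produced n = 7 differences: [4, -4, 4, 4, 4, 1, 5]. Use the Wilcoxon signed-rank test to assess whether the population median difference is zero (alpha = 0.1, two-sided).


Step 1: Drop any zero differences (none here) and take |d_i|.
|d| = [4, 4, 4, 4, 4, 1, 5]
Step 2: Midrank |d_i| (ties get averaged ranks).
ranks: |4|->4, |4|->4, |4|->4, |4|->4, |4|->4, |1|->1, |5|->7
Step 3: Attach original signs; sum ranks with positive sign and with negative sign.
W+ = 4 + 4 + 4 + 4 + 1 + 7 = 24
W- = 4 = 4
(Check: W+ + W- = 28 should equal n(n+1)/2 = 28.)
Step 4: Test statistic W = min(W+, W-) = 4.
Step 5: Ties in |d|, so use the tie-corrected normal approximation.
        E[W] = n(n+1)/4 = 7*8/4 = 14.
        Tie groups: |d|=4 (t=5); sum(t^3 - t) = 120.
        Var[W] = n(n+1)(2n+1)/24 - sum(t^3-t)/48 = 840/24 - 120/48 = 32.5.
        z = (W - E[W]) / sqrt(Var[W]) = (4 - 14) / 5.7009 = -1.7541.
        Two-sided p = 2*Phi(z) = 0.079411.
Step 6: alpha = 0.1. reject H0.

W+ = 24, W- = 4, W = min = 4, p = 0.079411, reject H0.


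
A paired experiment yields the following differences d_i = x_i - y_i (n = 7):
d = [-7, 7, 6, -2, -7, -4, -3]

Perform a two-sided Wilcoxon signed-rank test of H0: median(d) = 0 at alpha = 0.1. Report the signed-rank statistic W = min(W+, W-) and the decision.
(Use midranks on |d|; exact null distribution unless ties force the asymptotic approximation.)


Step 1: Drop any zero differences (none here) and take |d_i|.
|d| = [7, 7, 6, 2, 7, 4, 3]
Step 2: Midrank |d_i| (ties get averaged ranks).
ranks: |7|->6, |7|->6, |6|->4, |2|->1, |7|->6, |4|->3, |3|->2
Step 3: Attach original signs; sum ranks with positive sign and with negative sign.
W+ = 6 + 4 = 10
W- = 6 + 1 + 6 + 3 + 2 = 18
(Check: W+ + W- = 28 should equal n(n+1)/2 = 28.)
Step 4: Test statistic W = min(W+, W-) = 10.
Step 5: Ties in |d|, so use the tie-corrected normal approximation.
        E[W] = n(n+1)/4 = 7*8/4 = 14.
        Tie groups: |d|=7 (t=3); sum(t^3 - t) = 24.
        Var[W] = n(n+1)(2n+1)/24 - sum(t^3-t)/48 = 840/24 - 24/48 = 34.5.
        z = (W - E[W]) / sqrt(Var[W]) = (10 - 14) / 5.8737 = -0.6810.
        Two-sided p = 2*Phi(z) = 0.495868.
Step 6: alpha = 0.1. fail to reject H0.

W+ = 10, W- = 18, W = min = 10, p = 0.495868, fail to reject H0.


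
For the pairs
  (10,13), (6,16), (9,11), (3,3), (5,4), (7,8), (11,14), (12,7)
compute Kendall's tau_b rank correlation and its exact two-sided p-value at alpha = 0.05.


Step 1: Enumerate the 28 unordered pairs (i,j) with i<j and classify each by sign(x_j-x_i) * sign(y_j-y_i).
  (1,2):dx=-4,dy=+3->D; (1,3):dx=-1,dy=-2->C; (1,4):dx=-7,dy=-10->C; (1,5):dx=-5,dy=-9->C
  (1,6):dx=-3,dy=-5->C; (1,7):dx=+1,dy=+1->C; (1,8):dx=+2,dy=-6->D; (2,3):dx=+3,dy=-5->D
  (2,4):dx=-3,dy=-13->C; (2,5):dx=-1,dy=-12->C; (2,6):dx=+1,dy=-8->D; (2,7):dx=+5,dy=-2->D
  (2,8):dx=+6,dy=-9->D; (3,4):dx=-6,dy=-8->C; (3,5):dx=-4,dy=-7->C; (3,6):dx=-2,dy=-3->C
  (3,7):dx=+2,dy=+3->C; (3,8):dx=+3,dy=-4->D; (4,5):dx=+2,dy=+1->C; (4,6):dx=+4,dy=+5->C
  (4,7):dx=+8,dy=+11->C; (4,8):dx=+9,dy=+4->C; (5,6):dx=+2,dy=+4->C; (5,7):dx=+6,dy=+10->C
  (5,8):dx=+7,dy=+3->C; (6,7):dx=+4,dy=+6->C; (6,8):dx=+5,dy=-1->D; (7,8):dx=+1,dy=-7->D
Step 2: C = 19, D = 9, total pairs = 28.
Step 3: tau = (C - D)/(n(n-1)/2) = (19 - 9)/28 = 0.357143.
Step 4: Exact two-sided p-value (enumerate n! = 40320 permutations of y under H0): p = 0.275099.
Step 5: alpha = 0.05. fail to reject H0.

tau_b = 0.3571 (C=19, D=9), p = 0.275099, fail to reject H0.


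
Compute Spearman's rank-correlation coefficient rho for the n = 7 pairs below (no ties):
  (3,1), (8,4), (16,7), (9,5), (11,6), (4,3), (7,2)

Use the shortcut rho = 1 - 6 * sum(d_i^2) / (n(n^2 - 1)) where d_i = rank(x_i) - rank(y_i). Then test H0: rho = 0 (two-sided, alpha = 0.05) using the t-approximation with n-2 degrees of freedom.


Step 1: Rank x and y separately (midranks; no ties here).
rank(x): 3->1, 8->4, 16->7, 9->5, 11->6, 4->2, 7->3
rank(y): 1->1, 4->4, 7->7, 5->5, 6->6, 3->3, 2->2
Step 2: d_i = R_x(i) - R_y(i); compute d_i^2.
  (1-1)^2=0, (4-4)^2=0, (7-7)^2=0, (5-5)^2=0, (6-6)^2=0, (2-3)^2=1, (3-2)^2=1
sum(d^2) = 2.
Step 3: rho = 1 - 6*2 / (7*(7^2 - 1)) = 1 - 12/336 = 0.964286.
Step 4: Under H0, t = rho * sqrt((n-2)/(1-rho^2)) = 8.1408 ~ t(5).
Step 5: Two-sided p-value from the t-distribution with 5 df = 0.000454.
Step 6: alpha = 0.05. reject H0.

rho = 0.9643, p = 0.000454, reject H0 at alpha = 0.05.


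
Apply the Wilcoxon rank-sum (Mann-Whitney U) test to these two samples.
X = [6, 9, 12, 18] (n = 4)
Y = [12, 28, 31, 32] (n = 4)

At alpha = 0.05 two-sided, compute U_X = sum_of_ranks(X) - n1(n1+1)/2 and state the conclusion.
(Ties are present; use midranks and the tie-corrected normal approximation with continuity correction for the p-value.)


Step 1: Combine and sort all 8 observations; assign midranks.
sorted (value, group): (6,X), (9,X), (12,X), (12,Y), (18,X), (28,Y), (31,Y), (32,Y)
ranks: 6->1, 9->2, 12->3.5, 12->3.5, 18->5, 28->6, 31->7, 32->8
Step 2: Rank sum for X: R1 = 1 + 2 + 3.5 + 5 = 11.5.
Step 3: U_X = R1 - n1(n1+1)/2 = 11.5 - 4*5/2 = 11.5 - 10 = 1.5.
       U_Y = n1*n2 - U_X = 16 - 1.5 = 14.5.
Step 4: Ties are present, so use the tie-corrected normal approximation (with continuity correction) for the p-value.
Step 5: p-value = 0.081429; compare to alpha = 0.05. fail to reject H0.

U_X = 1.5, p = 0.081429, fail to reject H0 at alpha = 0.05.
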